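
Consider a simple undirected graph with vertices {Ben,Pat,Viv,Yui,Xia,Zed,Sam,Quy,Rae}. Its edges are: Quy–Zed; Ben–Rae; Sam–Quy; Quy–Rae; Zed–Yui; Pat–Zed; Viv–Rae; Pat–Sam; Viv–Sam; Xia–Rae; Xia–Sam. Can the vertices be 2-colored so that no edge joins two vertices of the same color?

Partition the vertices as {Zed, Sam, Rae} vs {Ben, Pat, Viv, Yui, Xia, Quy}. Each listed edge has one endpoint in each part, so the graph is bipartite.

Yes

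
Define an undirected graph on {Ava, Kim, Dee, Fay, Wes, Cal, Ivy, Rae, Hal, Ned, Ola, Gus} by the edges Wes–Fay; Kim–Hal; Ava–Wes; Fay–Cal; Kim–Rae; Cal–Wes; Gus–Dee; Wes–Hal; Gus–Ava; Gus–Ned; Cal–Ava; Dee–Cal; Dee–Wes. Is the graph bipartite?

Wes-Cal-Dee-Wes is an odd cycle (length 3), and a bipartite graph can contain only even cycles.

No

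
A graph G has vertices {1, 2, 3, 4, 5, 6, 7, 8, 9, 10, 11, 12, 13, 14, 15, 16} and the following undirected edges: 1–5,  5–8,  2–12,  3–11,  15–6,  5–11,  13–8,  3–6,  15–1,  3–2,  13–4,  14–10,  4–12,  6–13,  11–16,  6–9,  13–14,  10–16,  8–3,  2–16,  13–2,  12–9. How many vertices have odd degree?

Degrees: 1:2, 2:4, 3:4, 4:2, 5:3, 6:4, 7:0, 8:3, 9:2, 10:2, 11:3, 12:3, 13:5, 14:2, 15:2, 16:3
Odd-degree vertices: 5, 8, 11, 12, 13, 16.

6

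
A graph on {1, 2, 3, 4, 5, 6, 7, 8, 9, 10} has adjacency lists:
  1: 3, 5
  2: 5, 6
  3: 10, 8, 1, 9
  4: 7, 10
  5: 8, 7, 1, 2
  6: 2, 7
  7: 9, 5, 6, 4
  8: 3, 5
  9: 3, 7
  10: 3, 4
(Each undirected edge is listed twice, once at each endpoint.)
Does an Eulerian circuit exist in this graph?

Yes

Degrees: 1:2, 2:2, 3:4, 4:2, 5:4, 6:2, 7:4, 8:2, 9:2, 10:2
Every vertex has even degree and the edges form a single connected piece, so an Eulerian circuit exists.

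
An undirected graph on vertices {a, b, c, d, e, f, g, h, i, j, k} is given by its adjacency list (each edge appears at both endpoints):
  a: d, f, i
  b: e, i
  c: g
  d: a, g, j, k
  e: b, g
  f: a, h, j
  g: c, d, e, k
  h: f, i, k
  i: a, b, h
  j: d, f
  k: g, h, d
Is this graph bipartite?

g-d-k-g is an odd cycle (length 3), and a bipartite graph can contain only even cycles.

No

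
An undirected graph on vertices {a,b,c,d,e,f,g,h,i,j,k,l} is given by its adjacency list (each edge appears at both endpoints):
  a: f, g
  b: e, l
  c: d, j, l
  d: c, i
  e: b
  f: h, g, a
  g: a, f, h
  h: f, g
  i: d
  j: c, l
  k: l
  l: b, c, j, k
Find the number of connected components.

Component: {a, f, g, h}
Component: {b, c, d, e, i, j, k, l}

2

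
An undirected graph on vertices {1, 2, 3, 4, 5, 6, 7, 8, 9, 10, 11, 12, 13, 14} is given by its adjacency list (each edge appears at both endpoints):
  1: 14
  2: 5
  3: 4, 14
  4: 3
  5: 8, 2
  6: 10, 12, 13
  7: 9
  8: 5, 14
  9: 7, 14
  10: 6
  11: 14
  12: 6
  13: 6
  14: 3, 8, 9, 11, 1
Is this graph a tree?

The graph has 14 vertices and 12 edges.
It is not connected, so it is not a tree.

No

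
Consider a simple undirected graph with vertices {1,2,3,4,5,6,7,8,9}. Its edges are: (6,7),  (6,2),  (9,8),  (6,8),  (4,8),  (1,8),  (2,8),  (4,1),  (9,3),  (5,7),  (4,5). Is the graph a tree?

The graph has 9 vertices and 11 edges.
A tree on 9 vertices has exactly 8 edges; this graph has 11, so it contains a cycle and is not a tree.

No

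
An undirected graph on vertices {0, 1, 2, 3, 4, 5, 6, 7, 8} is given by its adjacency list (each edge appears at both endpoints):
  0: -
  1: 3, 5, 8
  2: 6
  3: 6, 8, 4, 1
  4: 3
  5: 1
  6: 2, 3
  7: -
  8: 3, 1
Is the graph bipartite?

No

3-1-8-3 is an odd cycle (length 3), and a bipartite graph can contain only even cycles.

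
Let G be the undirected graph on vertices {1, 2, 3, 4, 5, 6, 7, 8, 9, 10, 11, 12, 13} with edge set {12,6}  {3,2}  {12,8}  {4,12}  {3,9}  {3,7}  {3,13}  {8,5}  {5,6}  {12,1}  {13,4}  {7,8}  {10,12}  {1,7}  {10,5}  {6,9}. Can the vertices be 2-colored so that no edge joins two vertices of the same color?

Color {2, 5, 7, 9, 11, 12, 13} black and {1, 3, 4, 6, 8, 10} white. No edge joins two same-colored vertices, so the graph is bipartite.

Yes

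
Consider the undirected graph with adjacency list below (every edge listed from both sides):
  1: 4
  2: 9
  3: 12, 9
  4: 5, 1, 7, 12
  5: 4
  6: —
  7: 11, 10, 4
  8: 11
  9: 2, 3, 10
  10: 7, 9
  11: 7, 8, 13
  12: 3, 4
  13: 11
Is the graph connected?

No

Component: {6}
Component: {1, 2, 3, 4, 5, 7, 8, 9, 10, 11, 12, 13}
There are 2 separate components, so the graph is not connected.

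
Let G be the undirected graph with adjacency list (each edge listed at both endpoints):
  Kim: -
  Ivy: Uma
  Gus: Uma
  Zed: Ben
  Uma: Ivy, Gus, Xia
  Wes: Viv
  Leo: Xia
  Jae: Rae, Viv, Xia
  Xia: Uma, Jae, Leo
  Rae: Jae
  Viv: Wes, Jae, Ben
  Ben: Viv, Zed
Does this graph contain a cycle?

|V| = 12, |E| = 10, number of components = 2.
A forest on 12 vertices with 2 components has exactly 10 edges, which matches — so no cycle.

No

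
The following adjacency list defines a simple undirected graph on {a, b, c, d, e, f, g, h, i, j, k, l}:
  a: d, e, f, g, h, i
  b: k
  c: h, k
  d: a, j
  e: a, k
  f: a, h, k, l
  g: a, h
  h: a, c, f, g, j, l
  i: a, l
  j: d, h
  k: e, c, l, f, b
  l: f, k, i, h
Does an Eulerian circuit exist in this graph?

Degrees: a:6, b:1, c:2, d:2, e:2, f:4, g:2, h:6, i:2, j:2, k:5, l:4
Vertices with odd degree: b, k. An Eulerian circuit requires all degrees even.

No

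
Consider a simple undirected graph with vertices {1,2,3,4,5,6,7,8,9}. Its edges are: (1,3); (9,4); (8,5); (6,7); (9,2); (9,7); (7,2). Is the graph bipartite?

The cycle 2-7-9-2 has length 3, which is odd, so the graph is not bipartite.

No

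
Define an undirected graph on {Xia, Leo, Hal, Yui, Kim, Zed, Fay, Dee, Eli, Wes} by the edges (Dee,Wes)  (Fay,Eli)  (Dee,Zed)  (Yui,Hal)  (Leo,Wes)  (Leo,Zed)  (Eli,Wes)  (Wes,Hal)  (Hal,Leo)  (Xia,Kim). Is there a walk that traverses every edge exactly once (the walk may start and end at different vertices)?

Degrees: Xia:1, Leo:3, Hal:3, Yui:1, Kim:1, Zed:2, Fay:1, Dee:2, Eli:2, Wes:4
Odd-degree vertices: Xia, Leo, Hal, Yui, Kim, Fay (6 total).
An Eulerian trail requires 0 or 2 odd-degree vertices; here there are 6.

No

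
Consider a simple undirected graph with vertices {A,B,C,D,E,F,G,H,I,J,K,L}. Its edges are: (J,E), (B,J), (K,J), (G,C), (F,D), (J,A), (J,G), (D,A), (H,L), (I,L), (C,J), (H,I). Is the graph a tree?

No

|V| = 12, |E| = 12.
It splits into 2 components, so it cannot be a tree.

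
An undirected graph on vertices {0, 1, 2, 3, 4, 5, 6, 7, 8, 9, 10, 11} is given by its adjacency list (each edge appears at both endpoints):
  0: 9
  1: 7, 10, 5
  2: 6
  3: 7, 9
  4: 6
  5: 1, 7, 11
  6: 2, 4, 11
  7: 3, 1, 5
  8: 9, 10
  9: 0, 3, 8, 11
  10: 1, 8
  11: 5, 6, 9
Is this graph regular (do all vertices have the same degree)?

No

Degrees: 0:1, 1:3, 2:1, 3:2, 4:1, 5:3, 6:3, 7:3, 8:2, 9:4, 10:2, 11:3
Vertex 0 has degree 1 while 9 has degree 4, so the graph is not regular.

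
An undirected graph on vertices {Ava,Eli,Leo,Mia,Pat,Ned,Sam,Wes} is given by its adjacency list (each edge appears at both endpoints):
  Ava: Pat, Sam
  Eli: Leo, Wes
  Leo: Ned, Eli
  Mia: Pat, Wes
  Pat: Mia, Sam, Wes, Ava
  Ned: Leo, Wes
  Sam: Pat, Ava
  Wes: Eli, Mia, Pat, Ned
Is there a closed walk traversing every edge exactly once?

Degrees: Ava:2, Eli:2, Leo:2, Mia:2, Pat:4, Ned:2, Sam:2, Wes:4
All degrees are even and the non-isolated vertices are connected — an Eulerian circuit exists.

Yes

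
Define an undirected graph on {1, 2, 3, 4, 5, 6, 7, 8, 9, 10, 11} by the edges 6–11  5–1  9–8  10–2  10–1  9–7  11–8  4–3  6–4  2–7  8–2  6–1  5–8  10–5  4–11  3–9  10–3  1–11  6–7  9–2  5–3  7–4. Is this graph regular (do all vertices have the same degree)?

Yes

Degrees: 1:4, 2:4, 3:4, 4:4, 5:4, 6:4, 7:4, 8:4, 9:4, 10:4, 11:4
All degrees equal 4; the graph is regular.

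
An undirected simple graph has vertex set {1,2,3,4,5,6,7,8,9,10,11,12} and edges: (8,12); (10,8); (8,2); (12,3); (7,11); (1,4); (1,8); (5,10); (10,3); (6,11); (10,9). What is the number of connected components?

2

Component: {6, 7, 11}
Component: {1, 2, 3, 4, 5, 8, 9, 10, 12}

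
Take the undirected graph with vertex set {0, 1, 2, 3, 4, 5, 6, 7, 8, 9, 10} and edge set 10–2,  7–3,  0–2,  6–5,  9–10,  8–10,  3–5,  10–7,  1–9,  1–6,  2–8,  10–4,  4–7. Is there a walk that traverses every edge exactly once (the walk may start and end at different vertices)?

Degrees: 0:1, 1:2, 2:3, 3:2, 4:2, 5:2, 6:2, 7:3, 8:2, 9:2, 10:5
Odd-degree vertices: 0, 2, 7, 10 (4 total).
With 4 odd-degree vertices (more than two), no single trail can use every edge.

No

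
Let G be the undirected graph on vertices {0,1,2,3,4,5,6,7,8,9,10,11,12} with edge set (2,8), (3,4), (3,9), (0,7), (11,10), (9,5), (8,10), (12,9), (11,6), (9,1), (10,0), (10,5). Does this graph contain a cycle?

The graph has 13 vertices, 12 edges, and 1 connected component.
Since 12 = 13 - 1, the graph is a forest and contains no cycle.

No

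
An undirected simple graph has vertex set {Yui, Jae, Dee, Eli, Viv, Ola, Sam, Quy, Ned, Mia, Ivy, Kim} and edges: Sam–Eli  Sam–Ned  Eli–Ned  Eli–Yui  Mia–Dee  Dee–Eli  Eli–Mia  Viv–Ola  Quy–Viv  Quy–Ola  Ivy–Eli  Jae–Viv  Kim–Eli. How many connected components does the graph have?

2

Component: {Jae, Viv, Ola, Quy}
Component: {Yui, Dee, Eli, Sam, Ned, Mia, Ivy, Kim}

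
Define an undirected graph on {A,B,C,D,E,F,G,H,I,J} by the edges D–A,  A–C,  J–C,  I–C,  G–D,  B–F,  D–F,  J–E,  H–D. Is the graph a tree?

Yes

|V| = 10, |E| = 9.
Connected and |E| = |V| - 1, which characterizes a tree.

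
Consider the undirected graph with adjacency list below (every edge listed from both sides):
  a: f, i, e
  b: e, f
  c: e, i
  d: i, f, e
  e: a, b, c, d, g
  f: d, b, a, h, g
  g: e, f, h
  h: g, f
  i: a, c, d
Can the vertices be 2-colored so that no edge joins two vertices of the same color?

No

The cycle f-h-g-f has length 3, which is odd, so the graph is not bipartite.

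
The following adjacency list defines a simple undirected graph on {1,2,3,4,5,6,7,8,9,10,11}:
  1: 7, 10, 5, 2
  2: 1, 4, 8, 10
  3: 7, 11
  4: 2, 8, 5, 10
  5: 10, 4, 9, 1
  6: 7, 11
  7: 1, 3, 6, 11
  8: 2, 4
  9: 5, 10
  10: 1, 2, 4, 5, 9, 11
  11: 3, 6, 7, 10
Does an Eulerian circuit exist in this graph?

Degrees: 1:4, 2:4, 3:2, 4:4, 5:4, 6:2, 7:4, 8:2, 9:2, 10:6, 11:4
Every vertex has even degree and the edges form a single connected piece, so an Eulerian circuit exists.

Yes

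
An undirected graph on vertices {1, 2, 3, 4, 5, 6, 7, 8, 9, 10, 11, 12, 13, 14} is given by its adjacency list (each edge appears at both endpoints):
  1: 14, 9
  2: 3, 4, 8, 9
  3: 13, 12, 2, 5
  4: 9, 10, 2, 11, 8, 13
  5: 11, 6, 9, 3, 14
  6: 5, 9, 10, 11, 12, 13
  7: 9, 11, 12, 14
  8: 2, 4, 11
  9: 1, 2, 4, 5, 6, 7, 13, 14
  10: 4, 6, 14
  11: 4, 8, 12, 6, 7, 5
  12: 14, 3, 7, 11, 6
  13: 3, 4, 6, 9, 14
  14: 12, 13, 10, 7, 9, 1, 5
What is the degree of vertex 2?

4

Neighbors of 2: 3, 4, 8, 9.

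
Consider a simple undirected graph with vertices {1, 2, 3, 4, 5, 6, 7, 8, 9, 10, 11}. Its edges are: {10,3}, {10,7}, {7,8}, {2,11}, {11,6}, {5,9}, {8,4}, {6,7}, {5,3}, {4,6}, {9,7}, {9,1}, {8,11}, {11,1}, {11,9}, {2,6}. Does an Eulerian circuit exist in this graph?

Degrees: 1:2, 2:2, 3:2, 4:2, 5:2, 6:4, 7:4, 8:3, 9:4, 10:2, 11:5
Vertices with odd degree: 8, 11. An Eulerian circuit requires all degrees even.

No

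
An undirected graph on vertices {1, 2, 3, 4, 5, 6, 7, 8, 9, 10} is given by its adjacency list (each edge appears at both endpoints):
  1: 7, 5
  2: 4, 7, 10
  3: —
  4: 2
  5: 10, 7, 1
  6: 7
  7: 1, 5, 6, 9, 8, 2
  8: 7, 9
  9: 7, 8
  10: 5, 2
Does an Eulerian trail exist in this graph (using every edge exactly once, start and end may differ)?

No

Degrees: 1:2, 2:3, 3:0, 4:1, 5:3, 6:1, 7:6, 8:2, 9:2, 10:2
Odd-degree vertices: 2, 4, 5, 6 (4 total).
With 4 odd-degree vertices (more than two), no single trail can use every edge.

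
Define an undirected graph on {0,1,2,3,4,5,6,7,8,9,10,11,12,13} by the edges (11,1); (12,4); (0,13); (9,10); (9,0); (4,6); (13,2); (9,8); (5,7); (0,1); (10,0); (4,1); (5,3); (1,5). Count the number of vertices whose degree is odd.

Degrees: 0:4, 1:4, 2:1, 3:1, 4:3, 5:3, 6:1, 7:1, 8:1, 9:3, 10:2, 11:1, 12:1, 13:2
Odd-degree vertices: 2, 3, 4, 5, 6, 7, 8, 9, 11, 12.

10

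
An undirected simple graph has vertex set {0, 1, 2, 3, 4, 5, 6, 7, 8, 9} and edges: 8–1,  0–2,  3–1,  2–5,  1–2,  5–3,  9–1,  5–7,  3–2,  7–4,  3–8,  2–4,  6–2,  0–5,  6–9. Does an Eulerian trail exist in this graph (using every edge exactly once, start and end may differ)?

Yes

Degrees: 0:2, 1:4, 2:6, 3:4, 4:2, 5:4, 6:2, 7:2, 8:2, 9:2
Odd-degree vertices: none (0 total).
With 0 odd-degree vertices and all edges in one connected piece, an Eulerian trail exists.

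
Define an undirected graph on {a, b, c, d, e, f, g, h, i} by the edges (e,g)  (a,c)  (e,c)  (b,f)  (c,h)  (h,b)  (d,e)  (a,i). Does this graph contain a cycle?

No

|V| = 9, |E| = 8, number of components = 1.
A forest on 9 vertices with 1 component has exactly 8 edges, which matches — so no cycle.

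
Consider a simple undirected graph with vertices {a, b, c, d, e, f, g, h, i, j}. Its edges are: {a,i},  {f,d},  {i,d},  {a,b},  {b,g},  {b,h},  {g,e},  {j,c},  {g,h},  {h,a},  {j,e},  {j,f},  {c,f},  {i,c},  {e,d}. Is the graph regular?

Yes

Degrees: a:3, b:3, c:3, d:3, e:3, f:3, g:3, h:3, i:3, j:3
All degrees equal 3; the graph is regular.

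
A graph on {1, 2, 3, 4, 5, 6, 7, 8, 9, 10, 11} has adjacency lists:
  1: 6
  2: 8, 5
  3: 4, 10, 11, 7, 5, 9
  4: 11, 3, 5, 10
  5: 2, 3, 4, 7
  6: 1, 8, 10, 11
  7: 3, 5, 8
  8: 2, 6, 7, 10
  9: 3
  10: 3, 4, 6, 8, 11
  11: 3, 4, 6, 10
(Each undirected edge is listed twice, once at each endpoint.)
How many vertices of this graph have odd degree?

4

Degrees: 1:1, 2:2, 3:6, 4:4, 5:4, 6:4, 7:3, 8:4, 9:1, 10:5, 11:4
Odd-degree vertices: 1, 7, 9, 10.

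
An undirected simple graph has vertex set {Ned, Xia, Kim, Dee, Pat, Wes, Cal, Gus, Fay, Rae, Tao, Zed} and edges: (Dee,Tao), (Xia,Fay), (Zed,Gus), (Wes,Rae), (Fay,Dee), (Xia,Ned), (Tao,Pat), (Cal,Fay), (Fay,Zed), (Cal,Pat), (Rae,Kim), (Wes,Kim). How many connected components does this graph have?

Component: {Kim, Wes, Rae}
Component: {Ned, Xia, Dee, Pat, Cal, Gus, Fay, Tao, Zed}

2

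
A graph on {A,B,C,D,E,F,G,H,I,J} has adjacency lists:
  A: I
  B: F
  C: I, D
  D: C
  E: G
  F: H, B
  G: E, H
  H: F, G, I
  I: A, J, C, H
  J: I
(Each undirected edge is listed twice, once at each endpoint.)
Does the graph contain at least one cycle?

No

The graph has 10 vertices, 9 edges, and 1 connected component.
Since 9 = 10 - 1, the graph is a forest and contains no cycle.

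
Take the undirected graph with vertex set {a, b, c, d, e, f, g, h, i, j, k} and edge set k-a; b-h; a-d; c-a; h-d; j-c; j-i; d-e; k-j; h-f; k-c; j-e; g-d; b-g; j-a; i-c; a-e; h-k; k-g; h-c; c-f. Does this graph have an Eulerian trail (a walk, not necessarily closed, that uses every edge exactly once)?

No

Degrees: a:5, b:2, c:6, d:4, e:3, f:2, g:3, h:5, i:2, j:5, k:5
Odd-degree vertices: a, e, g, h, j, k (6 total).
With 6 odd-degree vertices (more than two), no single trail can use every edge.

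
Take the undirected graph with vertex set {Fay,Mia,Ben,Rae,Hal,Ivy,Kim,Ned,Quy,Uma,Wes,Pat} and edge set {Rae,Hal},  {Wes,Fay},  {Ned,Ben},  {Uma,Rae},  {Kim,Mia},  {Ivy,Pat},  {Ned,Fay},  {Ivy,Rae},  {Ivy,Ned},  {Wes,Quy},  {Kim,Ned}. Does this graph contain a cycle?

|V| = 12, |E| = 11, number of components = 1.
A forest on 12 vertices with 1 component has exactly 11 edges, which matches — so no cycle.

No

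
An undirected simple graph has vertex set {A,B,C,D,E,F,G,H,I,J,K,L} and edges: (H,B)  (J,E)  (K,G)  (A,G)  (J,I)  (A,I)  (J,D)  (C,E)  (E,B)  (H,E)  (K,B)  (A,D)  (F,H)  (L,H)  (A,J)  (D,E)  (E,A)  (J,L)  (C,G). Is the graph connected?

Starting from A and exploring outward reaches every vertex (A, J, G, I, E, D, L, K, C, H, B, F); the graph is connected.

Yes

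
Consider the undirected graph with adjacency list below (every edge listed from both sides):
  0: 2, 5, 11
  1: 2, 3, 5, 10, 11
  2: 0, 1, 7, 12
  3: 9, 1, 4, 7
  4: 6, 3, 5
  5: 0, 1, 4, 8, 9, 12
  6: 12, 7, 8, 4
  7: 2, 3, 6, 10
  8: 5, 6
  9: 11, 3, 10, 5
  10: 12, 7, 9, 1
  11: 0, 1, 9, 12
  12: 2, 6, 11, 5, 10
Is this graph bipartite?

Partition the vertices as {2, 3, 5, 6, 10, 11} vs {0, 1, 4, 7, 8, 9, 12}. Each listed edge has one endpoint in each part, so the graph is bipartite.

Yes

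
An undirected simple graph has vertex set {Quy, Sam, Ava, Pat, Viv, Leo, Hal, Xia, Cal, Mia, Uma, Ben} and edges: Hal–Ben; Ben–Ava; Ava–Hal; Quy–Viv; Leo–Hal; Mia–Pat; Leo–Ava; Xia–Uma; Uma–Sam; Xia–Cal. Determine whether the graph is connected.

Component: {Quy, Viv}
Component: {Pat, Mia}
Component: {Sam, Xia, Cal, Uma}
Component: {Ava, Leo, Hal, Ben}
No edge joins these 4 groups, so the graph is disconnected.

No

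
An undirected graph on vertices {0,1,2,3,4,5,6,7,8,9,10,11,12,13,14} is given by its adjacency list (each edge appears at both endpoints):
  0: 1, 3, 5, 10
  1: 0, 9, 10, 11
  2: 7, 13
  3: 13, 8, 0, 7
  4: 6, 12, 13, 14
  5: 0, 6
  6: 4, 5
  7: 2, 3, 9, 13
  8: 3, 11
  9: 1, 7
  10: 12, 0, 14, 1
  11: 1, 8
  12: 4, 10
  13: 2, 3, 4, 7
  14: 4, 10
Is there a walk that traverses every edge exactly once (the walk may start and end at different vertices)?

Degrees: 0:4, 1:4, 2:2, 3:4, 4:4, 5:2, 6:2, 7:4, 8:2, 9:2, 10:4, 11:2, 12:2, 13:4, 14:2
Odd-degree vertices: none (0 total).
With 0 odd-degree vertices and all edges in one connected piece, an Eulerian trail exists.

Yes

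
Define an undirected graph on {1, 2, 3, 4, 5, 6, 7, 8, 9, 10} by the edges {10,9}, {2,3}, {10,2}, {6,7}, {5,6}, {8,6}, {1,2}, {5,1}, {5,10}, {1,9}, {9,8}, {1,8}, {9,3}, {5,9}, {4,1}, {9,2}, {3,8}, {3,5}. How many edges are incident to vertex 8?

Neighbors of 8: 1, 3, 6, 9.

4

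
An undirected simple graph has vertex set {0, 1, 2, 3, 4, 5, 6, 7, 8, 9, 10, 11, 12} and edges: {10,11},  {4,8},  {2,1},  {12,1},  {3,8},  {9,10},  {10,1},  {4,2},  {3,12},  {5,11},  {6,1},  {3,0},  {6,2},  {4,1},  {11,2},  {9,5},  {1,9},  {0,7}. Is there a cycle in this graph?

The graph has 13 vertices, 18 edges, and 1 connected component.
Since 18 > 13 - 1, a cycle must exist; for instance 3-8-4-1-12-3.

Yes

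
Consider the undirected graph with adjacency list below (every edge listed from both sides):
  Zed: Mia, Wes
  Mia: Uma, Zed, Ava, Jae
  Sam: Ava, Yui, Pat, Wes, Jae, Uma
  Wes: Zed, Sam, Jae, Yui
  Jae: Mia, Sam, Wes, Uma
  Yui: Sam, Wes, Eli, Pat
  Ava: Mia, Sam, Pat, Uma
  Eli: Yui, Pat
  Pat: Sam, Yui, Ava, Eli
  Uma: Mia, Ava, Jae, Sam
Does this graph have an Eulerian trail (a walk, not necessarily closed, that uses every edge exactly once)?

Degrees: Zed:2, Mia:4, Sam:6, Wes:4, Jae:4, Yui:4, Ava:4, Eli:2, Pat:4, Uma:4
Odd-degree vertices: none (0 total).
With 0 odd-degree vertices and all edges in one connected piece, an Eulerian trail exists.

Yes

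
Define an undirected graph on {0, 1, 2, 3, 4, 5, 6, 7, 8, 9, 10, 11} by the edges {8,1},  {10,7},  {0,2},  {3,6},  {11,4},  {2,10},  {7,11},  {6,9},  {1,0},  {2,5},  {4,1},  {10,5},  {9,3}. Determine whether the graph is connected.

Component: {3, 6, 9}
Component: {0, 1, 2, 4, 5, 7, 8, 10, 11}
No edge joins these 2 groups, so the graph is disconnected.

No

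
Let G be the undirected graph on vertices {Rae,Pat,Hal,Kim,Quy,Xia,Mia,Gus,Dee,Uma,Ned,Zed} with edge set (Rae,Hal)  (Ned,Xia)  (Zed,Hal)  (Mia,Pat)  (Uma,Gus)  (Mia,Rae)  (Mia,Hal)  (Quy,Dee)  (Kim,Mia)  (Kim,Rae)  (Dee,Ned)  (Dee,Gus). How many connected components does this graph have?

2

Component: {Rae, Pat, Hal, Kim, Mia, Zed}
Component: {Quy, Xia, Gus, Dee, Uma, Ned}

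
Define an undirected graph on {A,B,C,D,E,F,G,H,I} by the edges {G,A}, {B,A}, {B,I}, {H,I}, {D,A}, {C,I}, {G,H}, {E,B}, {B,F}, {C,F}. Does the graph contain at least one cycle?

Yes

|V| = 9, |E| = 10, number of components = 1.
Since 10 > 9 - 1, a cycle must exist; for instance A-B-I-H-G-A.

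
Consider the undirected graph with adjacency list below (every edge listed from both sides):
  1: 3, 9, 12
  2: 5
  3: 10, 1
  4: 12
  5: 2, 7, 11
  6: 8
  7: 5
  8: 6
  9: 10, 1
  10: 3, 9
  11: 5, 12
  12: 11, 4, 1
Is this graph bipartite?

A valid 2-coloring puts {3, 5, 8, 9, 12} on one side and {1, 2, 4, 6, 7, 10, 11} on the other; every edge crosses between the two sides.

Yes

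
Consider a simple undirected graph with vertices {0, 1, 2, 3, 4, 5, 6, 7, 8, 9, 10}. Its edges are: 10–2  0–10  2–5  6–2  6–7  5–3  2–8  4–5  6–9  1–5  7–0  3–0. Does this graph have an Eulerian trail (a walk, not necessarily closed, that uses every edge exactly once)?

Degrees: 0:3, 1:1, 2:4, 3:2, 4:1, 5:4, 6:3, 7:2, 8:1, 9:1, 10:2
Odd-degree vertices: 0, 1, 4, 6, 8, 9 (6 total).
With 6 odd-degree vertices (more than two), no single trail can use every edge.

No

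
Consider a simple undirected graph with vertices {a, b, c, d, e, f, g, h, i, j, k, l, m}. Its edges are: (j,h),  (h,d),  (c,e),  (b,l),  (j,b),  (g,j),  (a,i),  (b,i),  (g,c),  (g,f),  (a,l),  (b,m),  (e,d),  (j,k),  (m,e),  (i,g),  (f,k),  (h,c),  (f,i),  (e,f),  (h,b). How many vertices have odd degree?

Degrees: a:2, b:5, c:3, d:2, e:4, f:4, g:4, h:4, i:4, j:4, k:2, l:2, m:2
Odd-degree vertices: b, c.

2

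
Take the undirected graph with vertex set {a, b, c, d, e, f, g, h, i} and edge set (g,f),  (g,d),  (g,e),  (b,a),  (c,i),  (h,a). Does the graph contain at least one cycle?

No

The graph has 9 vertices, 6 edges, and 3 connected components.
A forest on 9 vertices with 3 components has exactly 6 edges, which matches — so no cycle.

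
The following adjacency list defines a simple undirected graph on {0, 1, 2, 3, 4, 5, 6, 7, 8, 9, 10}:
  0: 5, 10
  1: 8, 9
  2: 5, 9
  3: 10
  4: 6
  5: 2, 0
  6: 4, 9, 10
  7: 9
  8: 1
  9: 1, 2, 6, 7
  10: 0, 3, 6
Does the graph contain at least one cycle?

The graph has 11 vertices, 11 edges, and 1 connected component.
One cycle is 0-10-6-9-2-5-0.

Yes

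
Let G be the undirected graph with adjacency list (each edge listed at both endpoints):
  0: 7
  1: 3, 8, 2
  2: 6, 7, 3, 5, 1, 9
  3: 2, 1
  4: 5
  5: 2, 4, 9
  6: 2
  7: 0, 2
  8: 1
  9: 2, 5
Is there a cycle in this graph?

The graph has 10 vertices, 11 edges, and 1 connected component.
One cycle is 2-1-3-2.

Yes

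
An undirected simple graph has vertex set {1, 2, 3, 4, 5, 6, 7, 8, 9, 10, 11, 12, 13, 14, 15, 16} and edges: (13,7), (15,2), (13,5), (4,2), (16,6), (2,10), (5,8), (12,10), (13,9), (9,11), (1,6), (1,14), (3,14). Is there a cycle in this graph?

|V| = 16, |E| = 13, number of components = 3.
A forest on 16 vertices with 3 components has exactly 13 edges, which matches — so no cycle.

No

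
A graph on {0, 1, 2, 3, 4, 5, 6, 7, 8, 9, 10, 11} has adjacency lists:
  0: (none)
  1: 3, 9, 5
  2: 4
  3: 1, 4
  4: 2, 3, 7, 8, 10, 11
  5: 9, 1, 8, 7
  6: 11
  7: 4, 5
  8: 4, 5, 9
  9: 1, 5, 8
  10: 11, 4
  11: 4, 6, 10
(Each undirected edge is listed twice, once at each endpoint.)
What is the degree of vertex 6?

Neighbors of 6: 11.

1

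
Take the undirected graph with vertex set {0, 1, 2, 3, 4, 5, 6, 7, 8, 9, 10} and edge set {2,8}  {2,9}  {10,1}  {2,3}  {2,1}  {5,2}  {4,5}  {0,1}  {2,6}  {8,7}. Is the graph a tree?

The graph has 11 vertices and 10 edges.
It is connected with exactly 10 edges, hence acyclic — it is a tree.

Yes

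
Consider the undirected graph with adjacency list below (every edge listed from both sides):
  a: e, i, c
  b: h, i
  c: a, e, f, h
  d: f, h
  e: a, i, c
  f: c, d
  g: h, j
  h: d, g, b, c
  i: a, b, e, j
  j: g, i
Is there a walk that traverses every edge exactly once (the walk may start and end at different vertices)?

Yes

Degrees: a:3, b:2, c:4, d:2, e:3, f:2, g:2, h:4, i:4, j:2
Odd-degree vertices: a, e (2 total).
The non-isolated vertices are connected and exactly 2 have odd degree, so an Eulerian trail exists (from a to e).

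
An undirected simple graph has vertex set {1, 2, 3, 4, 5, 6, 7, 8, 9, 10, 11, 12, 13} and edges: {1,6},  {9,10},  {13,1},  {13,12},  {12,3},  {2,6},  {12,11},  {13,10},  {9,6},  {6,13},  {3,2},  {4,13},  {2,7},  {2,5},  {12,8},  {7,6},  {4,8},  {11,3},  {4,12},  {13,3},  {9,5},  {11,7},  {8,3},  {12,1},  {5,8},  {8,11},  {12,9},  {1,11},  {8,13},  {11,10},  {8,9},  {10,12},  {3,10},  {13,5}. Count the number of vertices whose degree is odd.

Degrees: 1:4, 2:4, 3:6, 4:3, 5:4, 6:5, 7:3, 8:7, 9:5, 10:5, 11:6, 12:8, 13:8
Odd-degree vertices: 4, 6, 7, 8, 9, 10.

6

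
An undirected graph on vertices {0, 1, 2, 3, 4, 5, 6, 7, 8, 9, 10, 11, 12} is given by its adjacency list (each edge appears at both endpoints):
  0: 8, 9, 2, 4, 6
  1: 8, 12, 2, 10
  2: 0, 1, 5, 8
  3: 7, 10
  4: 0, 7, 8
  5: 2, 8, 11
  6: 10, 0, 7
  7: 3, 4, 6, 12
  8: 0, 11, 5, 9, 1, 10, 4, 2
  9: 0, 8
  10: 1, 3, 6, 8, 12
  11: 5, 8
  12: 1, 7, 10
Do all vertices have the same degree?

Degrees: 0:5, 1:4, 2:4, 3:2, 4:3, 5:3, 6:3, 7:4, 8:8, 9:2, 10:5, 11:2, 12:3
Vertex 3 has degree 2 while 8 has degree 8, so the graph is not regular.

No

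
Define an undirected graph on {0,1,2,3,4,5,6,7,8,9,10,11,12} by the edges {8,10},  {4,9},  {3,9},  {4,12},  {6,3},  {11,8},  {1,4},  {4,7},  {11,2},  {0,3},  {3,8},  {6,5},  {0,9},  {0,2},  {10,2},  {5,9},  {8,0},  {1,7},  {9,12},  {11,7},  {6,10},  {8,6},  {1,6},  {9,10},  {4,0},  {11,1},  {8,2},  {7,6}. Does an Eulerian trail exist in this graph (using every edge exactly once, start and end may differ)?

Yes

Degrees: 0:5, 1:4, 2:4, 3:4, 4:5, 5:2, 6:6, 7:4, 8:6, 9:6, 10:4, 11:4, 12:2
Odd-degree vertices: 0, 4 (2 total).
The non-isolated vertices are connected and exactly 2 have odd degree, so an Eulerian trail exists (from 0 to 4).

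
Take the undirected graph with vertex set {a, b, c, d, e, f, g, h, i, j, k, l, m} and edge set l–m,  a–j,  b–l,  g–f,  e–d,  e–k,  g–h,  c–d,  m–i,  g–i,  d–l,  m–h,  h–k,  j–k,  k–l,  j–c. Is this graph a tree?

The graph has 13 vertices and 16 edges.
A tree on 13 vertices has exactly 12 edges; this graph has 16, so it contains a cycle and is not a tree.

No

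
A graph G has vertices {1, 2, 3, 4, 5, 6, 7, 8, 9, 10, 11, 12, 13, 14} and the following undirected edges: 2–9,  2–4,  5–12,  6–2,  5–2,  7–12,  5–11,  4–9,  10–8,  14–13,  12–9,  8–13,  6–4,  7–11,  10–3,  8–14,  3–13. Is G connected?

No

Component: {1}
Component: {3, 8, 10, 13, 14}
Component: {2, 4, 5, 6, 7, 9, 11, 12}
No edge joins these 3 groups, so the graph is disconnected.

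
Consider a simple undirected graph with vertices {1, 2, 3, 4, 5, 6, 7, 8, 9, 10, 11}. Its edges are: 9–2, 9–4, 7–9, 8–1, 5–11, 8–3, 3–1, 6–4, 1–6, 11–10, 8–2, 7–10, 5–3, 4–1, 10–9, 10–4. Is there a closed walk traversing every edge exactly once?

No

Degrees: 1:4, 2:2, 3:3, 4:4, 5:2, 6:2, 7:2, 8:3, 9:4, 10:4, 11:2
3, 8 have odd degree; an Eulerian circuit needs every degree to be even, so none exists.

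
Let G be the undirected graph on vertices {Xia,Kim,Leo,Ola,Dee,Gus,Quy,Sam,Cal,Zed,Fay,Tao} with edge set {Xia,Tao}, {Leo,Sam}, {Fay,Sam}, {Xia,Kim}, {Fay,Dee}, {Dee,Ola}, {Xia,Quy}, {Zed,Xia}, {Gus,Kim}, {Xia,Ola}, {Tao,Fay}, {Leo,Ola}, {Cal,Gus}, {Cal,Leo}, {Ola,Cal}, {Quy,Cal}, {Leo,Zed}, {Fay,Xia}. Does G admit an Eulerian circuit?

Degrees: Xia:6, Kim:2, Leo:4, Ola:4, Dee:2, Gus:2, Quy:2, Sam:2, Cal:4, Zed:2, Fay:4, Tao:2
Every vertex has even degree and the edges form a single connected piece, so an Eulerian circuit exists.

Yes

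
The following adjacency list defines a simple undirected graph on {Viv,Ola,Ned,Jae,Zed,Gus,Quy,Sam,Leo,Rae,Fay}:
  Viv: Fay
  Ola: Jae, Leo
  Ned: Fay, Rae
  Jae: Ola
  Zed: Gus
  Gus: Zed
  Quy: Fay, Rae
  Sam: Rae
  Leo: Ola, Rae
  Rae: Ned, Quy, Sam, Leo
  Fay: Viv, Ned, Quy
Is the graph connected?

No

Component: {Zed, Gus}
Component: {Viv, Ola, Ned, Jae, Quy, Sam, Leo, Rae, Fay}
There are 2 separate components, so the graph is not connected.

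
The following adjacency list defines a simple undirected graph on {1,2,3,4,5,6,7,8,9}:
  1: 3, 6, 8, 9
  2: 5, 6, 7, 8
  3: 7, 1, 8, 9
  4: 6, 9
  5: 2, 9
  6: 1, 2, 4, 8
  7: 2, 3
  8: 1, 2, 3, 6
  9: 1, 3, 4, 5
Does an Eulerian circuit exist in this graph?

Degrees: 1:4, 2:4, 3:4, 4:2, 5:2, 6:4, 7:2, 8:4, 9:4
All degrees are even and the non-isolated vertices are connected — an Eulerian circuit exists.

Yes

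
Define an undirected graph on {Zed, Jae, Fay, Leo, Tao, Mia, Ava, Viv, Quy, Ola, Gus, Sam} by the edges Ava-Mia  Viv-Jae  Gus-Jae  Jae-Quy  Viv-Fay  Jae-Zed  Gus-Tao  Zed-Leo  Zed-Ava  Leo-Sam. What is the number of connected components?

2

Component: {Ola}
Component: {Zed, Jae, Fay, Leo, Tao, Mia, Ava, Viv, Quy, Gus, Sam}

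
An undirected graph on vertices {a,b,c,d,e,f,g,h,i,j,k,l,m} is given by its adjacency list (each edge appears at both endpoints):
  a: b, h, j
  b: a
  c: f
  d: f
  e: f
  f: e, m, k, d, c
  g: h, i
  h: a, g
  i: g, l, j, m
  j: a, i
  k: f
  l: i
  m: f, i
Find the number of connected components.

1

Component: {a, b, c, d, e, f, g, h, i, j, k, l, m}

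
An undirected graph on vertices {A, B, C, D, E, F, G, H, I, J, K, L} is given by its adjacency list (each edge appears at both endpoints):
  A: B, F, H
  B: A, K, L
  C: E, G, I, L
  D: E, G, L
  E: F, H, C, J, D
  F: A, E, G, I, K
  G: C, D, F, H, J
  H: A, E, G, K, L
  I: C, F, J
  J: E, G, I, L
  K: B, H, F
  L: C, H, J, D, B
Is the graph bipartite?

Yes

A valid 2-coloring puts {B, C, D, F, H, J} on one side and {A, E, G, I, K, L} on the other; every edge crosses between the two sides.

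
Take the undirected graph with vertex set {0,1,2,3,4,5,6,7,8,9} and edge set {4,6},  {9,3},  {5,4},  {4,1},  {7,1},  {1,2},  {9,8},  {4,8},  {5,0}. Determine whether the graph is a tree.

Yes

The graph has 10 vertices and 9 edges.
It is connected with exactly 9 edges, hence acyclic — it is a tree.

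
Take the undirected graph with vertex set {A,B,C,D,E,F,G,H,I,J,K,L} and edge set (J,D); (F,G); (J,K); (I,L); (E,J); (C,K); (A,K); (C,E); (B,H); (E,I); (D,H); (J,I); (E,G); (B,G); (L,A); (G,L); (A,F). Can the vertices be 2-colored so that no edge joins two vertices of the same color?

No

I-J-E-I is an odd cycle (length 3), and a bipartite graph can contain only even cycles.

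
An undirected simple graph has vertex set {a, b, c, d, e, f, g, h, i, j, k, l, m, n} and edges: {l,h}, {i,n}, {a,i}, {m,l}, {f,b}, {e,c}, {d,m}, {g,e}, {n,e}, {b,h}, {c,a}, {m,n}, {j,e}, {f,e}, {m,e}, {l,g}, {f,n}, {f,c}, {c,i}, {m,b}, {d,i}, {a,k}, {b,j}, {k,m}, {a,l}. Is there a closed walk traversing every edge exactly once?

Degrees: a:4, b:4, c:4, d:2, e:6, f:4, g:2, h:2, i:4, j:2, k:2, l:4, m:6, n:4
All degrees are even and the non-isolated vertices are connected — an Eulerian circuit exists.

Yes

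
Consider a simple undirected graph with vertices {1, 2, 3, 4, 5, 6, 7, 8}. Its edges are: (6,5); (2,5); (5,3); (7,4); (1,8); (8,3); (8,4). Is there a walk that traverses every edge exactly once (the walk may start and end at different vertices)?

Degrees: 1:1, 2:1, 3:2, 4:2, 5:3, 6:1, 7:1, 8:3
Odd-degree vertices: 1, 2, 5, 6, 7, 8 (6 total).
With 6 odd-degree vertices (more than two), no single trail can use every edge.

No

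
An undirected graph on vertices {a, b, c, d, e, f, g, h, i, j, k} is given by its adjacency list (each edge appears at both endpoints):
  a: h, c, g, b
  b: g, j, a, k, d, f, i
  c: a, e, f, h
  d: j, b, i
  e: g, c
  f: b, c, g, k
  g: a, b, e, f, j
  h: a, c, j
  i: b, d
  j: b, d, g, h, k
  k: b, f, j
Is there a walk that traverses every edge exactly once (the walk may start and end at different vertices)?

No

Degrees: a:4, b:7, c:4, d:3, e:2, f:4, g:5, h:3, i:2, j:5, k:3
Odd-degree vertices: b, d, g, h, j, k (6 total).
With 6 odd-degree vertices (more than two), no single trail can use every edge.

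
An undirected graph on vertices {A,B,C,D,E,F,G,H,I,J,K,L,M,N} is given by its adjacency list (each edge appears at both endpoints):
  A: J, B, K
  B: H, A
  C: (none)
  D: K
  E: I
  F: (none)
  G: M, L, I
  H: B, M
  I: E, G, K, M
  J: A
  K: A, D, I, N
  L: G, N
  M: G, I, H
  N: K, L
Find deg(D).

1

Neighbors of D: K.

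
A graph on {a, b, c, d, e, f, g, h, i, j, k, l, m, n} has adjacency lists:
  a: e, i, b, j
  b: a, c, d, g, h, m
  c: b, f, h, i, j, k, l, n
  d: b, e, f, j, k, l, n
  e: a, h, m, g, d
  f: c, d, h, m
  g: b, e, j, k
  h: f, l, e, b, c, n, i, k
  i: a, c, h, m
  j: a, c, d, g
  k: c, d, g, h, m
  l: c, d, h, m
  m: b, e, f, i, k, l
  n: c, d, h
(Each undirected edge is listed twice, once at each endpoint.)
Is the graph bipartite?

No

c-h-n-c is an odd cycle (length 3), and a bipartite graph can contain only even cycles.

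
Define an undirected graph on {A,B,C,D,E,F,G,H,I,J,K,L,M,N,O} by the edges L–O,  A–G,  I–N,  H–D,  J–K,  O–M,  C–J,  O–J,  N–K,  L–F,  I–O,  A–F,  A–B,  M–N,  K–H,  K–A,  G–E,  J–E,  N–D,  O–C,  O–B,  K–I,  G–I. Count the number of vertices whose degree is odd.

Degrees: A:4, B:2, C:2, D:2, E:2, F:2, G:3, H:2, I:4, J:4, K:5, L:2, M:2, N:4, O:6
Odd-degree vertices: G, K.

2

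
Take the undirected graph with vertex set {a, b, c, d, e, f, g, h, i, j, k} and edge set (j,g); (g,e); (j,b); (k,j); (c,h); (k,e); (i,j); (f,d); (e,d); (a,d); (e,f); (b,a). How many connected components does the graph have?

Component: {c, h}
Component: {a, b, d, e, f, g, i, j, k}

2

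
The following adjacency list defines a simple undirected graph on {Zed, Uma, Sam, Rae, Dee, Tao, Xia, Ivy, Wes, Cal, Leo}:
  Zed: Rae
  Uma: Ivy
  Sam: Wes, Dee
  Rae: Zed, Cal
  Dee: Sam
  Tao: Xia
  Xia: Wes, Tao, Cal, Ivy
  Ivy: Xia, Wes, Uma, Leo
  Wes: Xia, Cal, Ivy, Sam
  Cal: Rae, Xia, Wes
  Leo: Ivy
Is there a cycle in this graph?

Yes

|V| = 11, |E| = 12, number of components = 1.
Since 12 > 11 - 1, a cycle must exist; for instance Xia-Ivy-Wes-Xia.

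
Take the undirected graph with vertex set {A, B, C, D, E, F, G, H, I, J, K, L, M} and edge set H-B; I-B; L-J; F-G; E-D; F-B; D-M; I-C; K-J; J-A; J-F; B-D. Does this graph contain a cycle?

|V| = 13, |E| = 12, number of components = 1.
A forest on 13 vertices with 1 component has exactly 12 edges, which matches — so no cycle.

No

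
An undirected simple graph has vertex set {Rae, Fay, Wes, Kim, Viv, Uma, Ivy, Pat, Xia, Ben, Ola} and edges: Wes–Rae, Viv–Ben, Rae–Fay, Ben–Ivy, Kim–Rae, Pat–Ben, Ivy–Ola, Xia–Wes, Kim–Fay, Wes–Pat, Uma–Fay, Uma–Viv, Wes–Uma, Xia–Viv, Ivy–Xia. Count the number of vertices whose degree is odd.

Degrees: Rae:3, Fay:3, Wes:4, Kim:2, Viv:3, Uma:3, Ivy:3, Pat:2, Xia:3, Ben:3, Ola:1
Odd-degree vertices: Rae, Fay, Viv, Uma, Ivy, Xia, Ben, Ola.

8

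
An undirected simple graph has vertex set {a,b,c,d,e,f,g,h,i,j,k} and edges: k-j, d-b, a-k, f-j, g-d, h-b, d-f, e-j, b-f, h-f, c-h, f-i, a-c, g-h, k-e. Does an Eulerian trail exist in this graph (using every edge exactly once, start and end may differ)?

No

Degrees: a:2, b:3, c:2, d:3, e:2, f:5, g:2, h:4, i:1, j:3, k:3
Odd-degree vertices: b, d, f, i, j, k (6 total).
With 6 odd-degree vertices (more than two), no single trail can use every edge.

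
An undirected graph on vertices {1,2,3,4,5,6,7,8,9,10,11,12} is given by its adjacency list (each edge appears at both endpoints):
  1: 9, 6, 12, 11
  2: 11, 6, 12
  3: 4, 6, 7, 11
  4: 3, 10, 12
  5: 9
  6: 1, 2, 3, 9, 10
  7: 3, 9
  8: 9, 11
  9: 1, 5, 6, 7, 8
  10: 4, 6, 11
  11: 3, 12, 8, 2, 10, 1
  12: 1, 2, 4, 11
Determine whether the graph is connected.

A breadth-first search from 1 visits 1, 12, 6, 9, 11, 2, 4, 3, 10, 8, 5, 7 — all 12 vertices — so the graph is connected.

Yes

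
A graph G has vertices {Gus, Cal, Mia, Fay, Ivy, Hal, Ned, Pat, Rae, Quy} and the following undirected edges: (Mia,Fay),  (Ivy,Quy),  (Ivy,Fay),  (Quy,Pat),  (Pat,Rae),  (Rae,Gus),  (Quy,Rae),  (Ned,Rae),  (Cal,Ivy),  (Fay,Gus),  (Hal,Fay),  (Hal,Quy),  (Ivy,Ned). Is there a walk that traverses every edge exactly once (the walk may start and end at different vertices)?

Yes

Degrees: Gus:2, Cal:1, Mia:1, Fay:4, Ivy:4, Hal:2, Ned:2, Pat:2, Rae:4, Quy:4
Odd-degree vertices: Cal, Mia (2 total).
With 2 odd-degree vertices and all edges in one connected piece, an Eulerian trail exists (from Cal to Mia).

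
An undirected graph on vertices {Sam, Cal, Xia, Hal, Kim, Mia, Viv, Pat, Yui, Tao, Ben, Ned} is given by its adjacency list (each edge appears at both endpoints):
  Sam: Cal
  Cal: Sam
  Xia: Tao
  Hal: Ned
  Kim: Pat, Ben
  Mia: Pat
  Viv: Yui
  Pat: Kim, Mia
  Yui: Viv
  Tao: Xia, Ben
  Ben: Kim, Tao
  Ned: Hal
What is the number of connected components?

Component: {Sam, Cal}
Component: {Hal, Ned}
Component: {Viv, Yui}
Component: {Xia, Kim, Mia, Pat, Tao, Ben}

4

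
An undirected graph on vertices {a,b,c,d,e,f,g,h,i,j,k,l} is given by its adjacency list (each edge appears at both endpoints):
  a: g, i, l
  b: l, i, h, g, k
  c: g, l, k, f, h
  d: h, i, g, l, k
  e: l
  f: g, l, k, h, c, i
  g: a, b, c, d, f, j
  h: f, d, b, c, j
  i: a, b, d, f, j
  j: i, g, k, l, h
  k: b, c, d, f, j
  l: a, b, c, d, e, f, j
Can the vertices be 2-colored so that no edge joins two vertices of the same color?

No

The cycle c-f-l-c has length 3, which is odd, so the graph is not bipartite.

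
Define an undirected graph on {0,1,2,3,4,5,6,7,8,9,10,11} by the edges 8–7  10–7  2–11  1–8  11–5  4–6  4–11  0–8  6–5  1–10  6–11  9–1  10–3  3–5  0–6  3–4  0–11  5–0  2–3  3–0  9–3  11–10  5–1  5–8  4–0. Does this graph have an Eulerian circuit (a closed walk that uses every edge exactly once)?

Degrees: 0:6, 1:4, 2:2, 3:6, 4:4, 5:6, 6:4, 7:2, 8:4, 9:2, 10:4, 11:6
All degrees are even and the non-isolated vertices are connected — an Eulerian circuit exists.

Yes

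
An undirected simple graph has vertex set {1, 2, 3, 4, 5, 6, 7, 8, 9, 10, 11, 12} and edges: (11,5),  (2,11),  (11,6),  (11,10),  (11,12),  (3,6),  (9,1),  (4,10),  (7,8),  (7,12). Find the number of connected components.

Component: {1, 9}
Component: {2, 3, 4, 5, 6, 7, 8, 10, 11, 12}

2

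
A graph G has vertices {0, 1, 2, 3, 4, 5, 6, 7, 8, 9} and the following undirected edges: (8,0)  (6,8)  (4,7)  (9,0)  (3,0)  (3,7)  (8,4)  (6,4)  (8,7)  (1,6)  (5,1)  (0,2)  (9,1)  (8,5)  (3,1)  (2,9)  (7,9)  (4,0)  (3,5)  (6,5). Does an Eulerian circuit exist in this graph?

No

Degrees: 0:5, 1:4, 2:2, 3:4, 4:4, 5:4, 6:4, 7:4, 8:5, 9:4
Vertices with odd degree: 0, 8. An Eulerian circuit requires all degrees even.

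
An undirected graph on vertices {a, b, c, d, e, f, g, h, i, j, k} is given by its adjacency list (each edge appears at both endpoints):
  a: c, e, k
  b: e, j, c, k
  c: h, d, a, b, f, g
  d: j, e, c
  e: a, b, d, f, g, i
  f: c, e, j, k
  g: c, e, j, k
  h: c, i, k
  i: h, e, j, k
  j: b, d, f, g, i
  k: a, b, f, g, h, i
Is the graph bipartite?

No

The cycle h-i-k-h has length 3, which is odd, so the graph is not bipartite.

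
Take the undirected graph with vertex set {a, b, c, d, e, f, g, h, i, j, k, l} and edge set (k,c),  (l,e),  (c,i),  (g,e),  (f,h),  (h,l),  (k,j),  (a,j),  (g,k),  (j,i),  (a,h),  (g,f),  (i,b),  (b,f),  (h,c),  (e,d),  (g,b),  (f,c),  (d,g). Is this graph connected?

Starting from a and exploring outward reaches every vertex (a, h, j, f, l, c, k, i, g, b, e, d); the graph is connected.

Yes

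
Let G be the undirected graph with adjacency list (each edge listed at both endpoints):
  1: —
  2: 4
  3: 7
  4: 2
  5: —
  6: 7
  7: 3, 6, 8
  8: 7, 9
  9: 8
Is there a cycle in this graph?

No

|V| = 9, |E| = 5, number of components = 4.
Since 5 = 9 - 4, the graph is a forest and contains no cycle.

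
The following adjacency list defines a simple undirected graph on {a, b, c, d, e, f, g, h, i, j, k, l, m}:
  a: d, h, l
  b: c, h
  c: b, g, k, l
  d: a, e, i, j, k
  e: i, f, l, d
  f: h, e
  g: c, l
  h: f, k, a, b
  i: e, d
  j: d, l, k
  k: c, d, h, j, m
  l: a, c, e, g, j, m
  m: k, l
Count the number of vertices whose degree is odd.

4

Degrees: a:3, b:2, c:4, d:5, e:4, f:2, g:2, h:4, i:2, j:3, k:5, l:6, m:2
Odd-degree vertices: a, d, j, k.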